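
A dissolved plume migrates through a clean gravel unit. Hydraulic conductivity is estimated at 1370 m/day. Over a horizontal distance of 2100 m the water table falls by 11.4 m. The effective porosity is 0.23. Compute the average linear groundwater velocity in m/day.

32.3

Hydraulic gradient i = Δh / L = 11.4 / 2100 = 0.005429.
Darcy flux q = K · i = 1370 × 0.005429 = 7.437 m/day.
Seepage velocity v = q / n_e = 7.437 / 0.23 = 32.34 m/day.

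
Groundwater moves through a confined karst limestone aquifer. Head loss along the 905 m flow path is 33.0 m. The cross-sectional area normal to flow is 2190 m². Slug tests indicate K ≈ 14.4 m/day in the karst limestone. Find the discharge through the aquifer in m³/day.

Hydraulic gradient i = Δh / L = 33.0 / 905 = 0.03646.
Darcy's law: Q = K · A · i = 14.40 × 2190 × 0.03646 = 1150 m³/day.

1150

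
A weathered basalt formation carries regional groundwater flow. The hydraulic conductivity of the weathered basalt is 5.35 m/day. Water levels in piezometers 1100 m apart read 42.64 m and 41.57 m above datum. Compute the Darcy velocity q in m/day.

0.00520

Hydraulic gradient i = (42.64 − 41.57) / 1100 = 1.07 / 1100 = 0.0009727.
Specific discharge q = K · i = 5.350 × 0.0009727 = 0.005204 m/day.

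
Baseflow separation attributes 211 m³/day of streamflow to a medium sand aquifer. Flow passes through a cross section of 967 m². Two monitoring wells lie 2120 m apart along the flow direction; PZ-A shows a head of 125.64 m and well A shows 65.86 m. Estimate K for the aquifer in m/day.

7.74

Hydraulic gradient i = (125.64 − 65.86) / 2120 = 59.78 / 2120 = 0.02820.
From Q = K·A·i, K = Q / (A·i) = 211 / (967.0 × 0.02820) = 7.738 m/day.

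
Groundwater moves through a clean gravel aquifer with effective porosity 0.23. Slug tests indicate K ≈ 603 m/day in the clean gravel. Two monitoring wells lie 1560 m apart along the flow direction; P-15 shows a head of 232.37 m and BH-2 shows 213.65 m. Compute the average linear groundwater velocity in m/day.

Hydraulic gradient i = (232.37 − 213.65) / 1560 = 18.72 / 1560 = 0.01200.
Darcy flux q = K · i = 603.0 × 0.01200 = 7.236 m/day.
Seepage velocity v = q / n_e = 7.236 / 0.23 = 31.46 m/day.

31.5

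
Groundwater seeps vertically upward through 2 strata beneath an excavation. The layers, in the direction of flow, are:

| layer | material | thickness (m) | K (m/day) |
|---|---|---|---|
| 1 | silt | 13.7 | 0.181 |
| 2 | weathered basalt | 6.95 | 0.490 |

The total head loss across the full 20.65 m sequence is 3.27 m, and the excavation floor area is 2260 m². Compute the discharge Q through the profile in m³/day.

82.2

Flow is perpendicular to layering, so the layers act in series and the equivalent K is the thickness-weighted harmonic mean.
Total thickness L = 13.7 + 6.95 = 20.65 m.
Σ(b_i/K_i) = 13.7/0.181 + 6.95/0.490 = 89.87 d.
K_eq = L / Σ(b_i/K_i) = 20.65 / 89.87 = 0.2298 m/day.
Q = K_eq · A · (Δh/L) = 0.2298 × 2260 × (3.27/20.65) = 82.23 m³/day.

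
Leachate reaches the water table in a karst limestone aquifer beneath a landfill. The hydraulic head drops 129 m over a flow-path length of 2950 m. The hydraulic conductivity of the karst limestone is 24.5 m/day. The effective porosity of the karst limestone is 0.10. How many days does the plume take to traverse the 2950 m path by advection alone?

275

Hydraulic gradient i = Δh / L = 129 / 2950 = 0.04373.
Darcy flux q = K · i = 24.50 × 0.04373 = 1.071 m/day.
Seepage velocity v = q / n_e = 1.071 / 0.10 = 10.71 m/day.
Travel time t = L / v = 2950 / 10.71 = 275.4 days.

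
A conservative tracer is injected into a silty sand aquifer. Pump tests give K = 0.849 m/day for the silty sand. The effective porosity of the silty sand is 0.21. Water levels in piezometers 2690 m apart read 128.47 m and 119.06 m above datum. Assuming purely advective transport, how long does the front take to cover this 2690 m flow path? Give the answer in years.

521

Hydraulic gradient i = (128.47 − 119.06) / 2690 = 9.41 / 2690 = 0.003498.
Darcy flux q = K · i = 0.8490 × 0.003498 = 0.002970 m/day.
Seepage velocity v = q / n_e = 0.002970 / 0.21 = 0.01414 m/day.
Travel time t = L / v = 2690 / 0.01414 = 1.902e+05 days = 520.8 years.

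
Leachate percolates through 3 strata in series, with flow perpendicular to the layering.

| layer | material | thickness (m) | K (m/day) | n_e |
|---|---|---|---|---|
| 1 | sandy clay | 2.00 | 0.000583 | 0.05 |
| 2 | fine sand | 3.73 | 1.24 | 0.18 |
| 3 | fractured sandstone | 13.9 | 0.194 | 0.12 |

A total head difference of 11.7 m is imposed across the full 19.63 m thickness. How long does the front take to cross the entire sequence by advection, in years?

With flow normal to the layers, continuity requires the same specific discharge q through every layer.
Σ(b_i/K_i) = 2.00/0.000583 + 3.73/1.24 + 13.9/0.194 = 3505 d.
q = Δh / Σ(b_i/K_i) = 11.7 / 3505 = 0.003338 m/day.
In each layer the seepage velocity is v_i = q/n_i, so the layer transit time is t_i = b_i·n_i / q:
  layer 1 (sandy clay): t_1 = 2.00 × 0.05 / 0.003338 = 29.96 d
  layer 2 (fine sand): t_2 = 3.73 × 0.18 / 0.003338 = 201.1 d
  layer 3 (fractured sandstone): t_3 = 13.9 × 0.12 / 0.003338 = 499.7 d
Total t = Σ t_i = 730.8 days = 2.001 years.

2.00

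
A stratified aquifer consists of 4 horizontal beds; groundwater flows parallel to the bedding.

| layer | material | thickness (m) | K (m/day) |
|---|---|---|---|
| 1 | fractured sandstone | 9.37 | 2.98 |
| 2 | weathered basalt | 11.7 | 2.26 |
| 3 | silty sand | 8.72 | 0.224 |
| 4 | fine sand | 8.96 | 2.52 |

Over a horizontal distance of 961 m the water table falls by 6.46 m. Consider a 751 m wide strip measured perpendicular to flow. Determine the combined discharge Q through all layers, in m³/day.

398

Flow is parallel to layering, so each bed carries its own Darcy discharge and the transmissivities add.
Σ(K_i·b_i) = 2.98×9.37 + 2.26×11.7 + 0.224×8.72 + 2.52×8.96 = 78.90 m²/day.
Hydraulic gradient i = Δh / L = 6.46 / 961 = 0.006722.
Q = Σ(K_i·b_i) · W · i = 78.90 × 751 × 0.006722 = 398.3 m³/day.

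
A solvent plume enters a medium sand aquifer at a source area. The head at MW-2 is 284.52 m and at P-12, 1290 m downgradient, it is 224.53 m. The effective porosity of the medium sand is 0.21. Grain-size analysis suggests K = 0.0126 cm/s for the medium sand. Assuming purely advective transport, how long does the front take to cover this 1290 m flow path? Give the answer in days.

535

Convert K: 0.0126 cm/s × 864 = 10.89 m/day.
Hydraulic gradient i = (284.52 − 224.53) / 1290 = 59.99 / 1290 = 0.04650.
Darcy flux q = K · i = 10.89 × 0.04650 = 0.5063 m/day.
Seepage velocity v = q / n_e = 0.5063 / 0.21 = 2.411 m/day.
Travel time t = L / v = 1290 / 2.411 = 535.1 days.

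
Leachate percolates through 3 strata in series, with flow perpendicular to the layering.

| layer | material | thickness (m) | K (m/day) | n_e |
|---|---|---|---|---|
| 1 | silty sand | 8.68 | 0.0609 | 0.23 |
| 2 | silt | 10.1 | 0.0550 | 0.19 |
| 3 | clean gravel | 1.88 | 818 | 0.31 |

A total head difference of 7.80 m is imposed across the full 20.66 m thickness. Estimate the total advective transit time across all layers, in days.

With flow normal to the layers, continuity requires the same specific discharge q through every layer.
Σ(b_i/K_i) = 8.68/0.0609 + 10.1/0.0550 + 1.88/818 = 326.2 d.
q = Δh / Σ(b_i/K_i) = 7.80 / 326.2 = 0.02391 m/day.
In each layer the seepage velocity is v_i = q/n_i, so the layer transit time is t_i = b_i·n_i / q:
  layer 1 (silty sand): t_1 = 8.68 × 0.23 / 0.02391 = 83.48 d
  layer 2 (silt): t_2 = 10.1 × 0.19 / 0.02391 = 80.25 d
  layer 3 (clean gravel): t_3 = 1.88 × 0.31 / 0.02391 = 24.37 d
Total t = Σ t_i = 188.1 days.

188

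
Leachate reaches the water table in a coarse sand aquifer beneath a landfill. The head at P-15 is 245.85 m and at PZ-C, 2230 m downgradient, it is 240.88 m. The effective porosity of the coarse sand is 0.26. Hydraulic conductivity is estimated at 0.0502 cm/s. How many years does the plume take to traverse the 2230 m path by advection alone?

16.4

Convert K: 0.0502 cm/s × 864 = 43.37 m/day.
Hydraulic gradient i = (245.85 − 240.88) / 2230 = 4.97 / 2230 = 0.002229.
Darcy flux q = K · i = 43.37 × 0.002229 = 0.09666 m/day.
Seepage velocity v = q / n_e = 0.09666 / 0.26 = 0.3718 m/day.
Travel time t = L / v = 2230 / 0.3718 = 5998 days = 16.42 years.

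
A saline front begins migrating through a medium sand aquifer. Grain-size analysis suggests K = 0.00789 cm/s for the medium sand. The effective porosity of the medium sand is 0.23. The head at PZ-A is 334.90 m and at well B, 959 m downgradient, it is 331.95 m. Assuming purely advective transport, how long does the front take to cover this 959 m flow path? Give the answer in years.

Convert K: 0.00789 cm/s × 864 = 6.817 m/day.
Hydraulic gradient i = (334.90 − 331.95) / 959 = 2.95 / 959 = 0.003076.
Darcy flux q = K · i = 6.817 × 0.003076 = 0.02097 m/day.
Seepage velocity v = q / n_e = 0.02097 / 0.23 = 0.09117 m/day.
Travel time t = L / v = 959 / 0.09117 = 10518 days = 28.80 years.

28.8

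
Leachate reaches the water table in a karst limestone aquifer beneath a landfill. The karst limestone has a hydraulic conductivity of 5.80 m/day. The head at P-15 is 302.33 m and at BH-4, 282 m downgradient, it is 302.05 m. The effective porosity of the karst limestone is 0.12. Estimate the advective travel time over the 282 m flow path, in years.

16.1

Hydraulic gradient i = (302.33 − 302.05) / 282 = 0.28 / 282 = 0.0009929.
Darcy flux q = K · i = 5.800 × 0.0009929 = 0.005759 m/day.
Seepage velocity v = q / n_e = 0.005759 / 0.12 = 0.04799 m/day.
Travel time t = L / v = 282 / 0.04799 = 5876 days = 16.09 years.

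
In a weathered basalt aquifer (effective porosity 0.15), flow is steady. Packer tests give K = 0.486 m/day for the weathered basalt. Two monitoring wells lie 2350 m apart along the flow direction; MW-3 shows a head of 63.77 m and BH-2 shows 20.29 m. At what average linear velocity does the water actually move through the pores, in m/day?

0.0599

Hydraulic gradient i = (63.77 − 20.29) / 2350 = 43.48 / 2350 = 0.01850.
Darcy flux q = K · i = 0.4860 × 0.01850 = 0.008992 m/day.
Seepage velocity v = q / n_e = 0.008992 / 0.15 = 0.05995 m/day.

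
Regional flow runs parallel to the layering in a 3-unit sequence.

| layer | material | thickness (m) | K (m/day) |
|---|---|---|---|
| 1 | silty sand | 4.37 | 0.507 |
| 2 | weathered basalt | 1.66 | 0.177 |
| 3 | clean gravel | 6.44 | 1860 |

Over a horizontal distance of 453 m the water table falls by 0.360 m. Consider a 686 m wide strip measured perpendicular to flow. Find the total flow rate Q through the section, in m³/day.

6530

Flow is parallel to layering, so each bed carries its own Darcy discharge and the transmissivities add.
Σ(K_i·b_i) = 0.507×4.37 + 0.177×1.66 + 1860×6.44 = 11981 m²/day.
Hydraulic gradient i = Δh / L = 0.360 / 453 = 0.0007947.
Q = Σ(K_i·b_i) · W · i = 11981 × 686 × 0.0007947 = 6532 m³/day.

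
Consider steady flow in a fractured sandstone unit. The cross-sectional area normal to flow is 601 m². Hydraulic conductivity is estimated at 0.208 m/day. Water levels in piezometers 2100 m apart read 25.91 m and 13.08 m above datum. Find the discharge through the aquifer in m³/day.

Hydraulic gradient i = (25.91 − 13.08) / 2100 = 12.83 / 2100 = 0.006110.
Darcy's law: Q = K · A · i = 0.2080 × 601.0 × 0.006110 = 0.7637 m³/day.

0.764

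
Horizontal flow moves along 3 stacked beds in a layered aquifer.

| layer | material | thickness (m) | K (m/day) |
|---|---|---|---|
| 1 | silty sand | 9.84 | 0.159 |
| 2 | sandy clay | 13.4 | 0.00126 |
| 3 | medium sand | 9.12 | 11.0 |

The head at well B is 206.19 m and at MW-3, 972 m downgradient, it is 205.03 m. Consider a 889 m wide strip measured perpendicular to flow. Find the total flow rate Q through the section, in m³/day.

108

Flow is parallel to layering, so each bed carries its own Darcy discharge and the transmissivities add.
Σ(K_i·b_i) = 0.159×9.84 + 0.00126×13.4 + 11.0×9.12 = 101.9 m²/day.
Hydraulic gradient i = (206.19 − 205.03) / 972 = 1.16 / 972 = 0.001193.
Q = Σ(K_i·b_i) · W · i = 101.9 × 889 × 0.001193 = 108.1 m³/day.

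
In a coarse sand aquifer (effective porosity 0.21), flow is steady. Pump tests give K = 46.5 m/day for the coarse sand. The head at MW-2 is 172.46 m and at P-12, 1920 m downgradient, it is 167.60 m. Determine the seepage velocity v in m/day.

Hydraulic gradient i = (172.46 − 167.60) / 1920 = 4.86 / 1920 = 0.002531.
Darcy flux q = K · i = 46.50 × 0.002531 = 0.1177 m/day.
Seepage velocity v = q / n_e = 0.1177 / 0.21 = 0.5605 m/day.

0.560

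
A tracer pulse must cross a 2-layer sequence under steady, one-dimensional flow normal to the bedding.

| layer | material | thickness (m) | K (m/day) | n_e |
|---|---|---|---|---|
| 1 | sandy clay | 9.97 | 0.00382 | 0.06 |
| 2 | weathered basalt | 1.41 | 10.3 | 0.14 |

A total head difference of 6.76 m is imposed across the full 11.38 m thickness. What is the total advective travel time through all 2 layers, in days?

With flow normal to the layers, continuity requires the same specific discharge q through every layer.
Σ(b_i/K_i) = 9.97/0.00382 + 1.41/10.3 = 2610 d.
q = Δh / Σ(b_i/K_i) = 6.76 / 2610 = 0.002590 m/day.
In each layer the seepage velocity is v_i = q/n_i, so the layer transit time is t_i = b_i·n_i / q:
  layer 1 (sandy clay): t_1 = 9.97 × 0.06 / 0.002590 = 231.0 d
  layer 2 (weathered basalt): t_2 = 1.41 × 0.14 / 0.002590 = 76.22 d
Total t = Σ t_i = 307.2 days.

307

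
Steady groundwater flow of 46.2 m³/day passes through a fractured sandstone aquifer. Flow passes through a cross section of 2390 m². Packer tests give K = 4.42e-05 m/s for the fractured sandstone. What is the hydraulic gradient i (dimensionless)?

Convert K: 4.42e-05 m/s × 86400 = 3.819 m/day.
From Q = K·A·i, i = Q / (K·A) = 46.2 / (3.819 × 2390) = 0.005062.

0.00506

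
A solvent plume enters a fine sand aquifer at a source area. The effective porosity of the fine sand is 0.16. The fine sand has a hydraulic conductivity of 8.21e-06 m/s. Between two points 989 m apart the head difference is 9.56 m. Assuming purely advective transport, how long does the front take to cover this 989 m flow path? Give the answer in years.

63.2

Convert K: 8.21e-06 m/s × 86400 = 0.7093 m/day.
Hydraulic gradient i = Δh / L = 9.56 / 989 = 0.009666.
Darcy flux q = K · i = 0.7093 × 0.009666 = 0.006857 m/day.
Seepage velocity v = q / n_e = 0.006857 / 0.16 = 0.04285 m/day.
Travel time t = L / v = 989 / 0.04285 = 23078 days = 63.18 years.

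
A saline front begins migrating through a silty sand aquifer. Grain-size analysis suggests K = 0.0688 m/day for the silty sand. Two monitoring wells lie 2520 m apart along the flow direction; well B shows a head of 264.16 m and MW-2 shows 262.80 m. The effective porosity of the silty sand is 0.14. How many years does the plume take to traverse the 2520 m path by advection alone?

Hydraulic gradient i = (264.16 − 262.80) / 2520 = 1.36 / 2520 = 0.0005397.
Darcy flux q = K · i = 0.06880 × 0.0005397 = 3.713e-05 m/day.
Seepage velocity v = q / n_e = 3.713e-05 / 0.14 = 0.0002652 m/day.
Travel time t = L / v = 2520 / 0.0002652 = 9.502e+06 days = 26014 years.

26000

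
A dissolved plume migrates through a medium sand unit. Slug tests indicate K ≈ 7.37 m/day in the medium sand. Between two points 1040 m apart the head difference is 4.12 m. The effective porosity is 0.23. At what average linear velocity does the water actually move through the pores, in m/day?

Hydraulic gradient i = Δh / L = 4.12 / 1040 = 0.003962.
Darcy flux q = K · i = 7.370 × 0.003962 = 0.02920 m/day.
Seepage velocity v = q / n_e = 0.02920 / 0.23 = 0.1269 m/day.

0.127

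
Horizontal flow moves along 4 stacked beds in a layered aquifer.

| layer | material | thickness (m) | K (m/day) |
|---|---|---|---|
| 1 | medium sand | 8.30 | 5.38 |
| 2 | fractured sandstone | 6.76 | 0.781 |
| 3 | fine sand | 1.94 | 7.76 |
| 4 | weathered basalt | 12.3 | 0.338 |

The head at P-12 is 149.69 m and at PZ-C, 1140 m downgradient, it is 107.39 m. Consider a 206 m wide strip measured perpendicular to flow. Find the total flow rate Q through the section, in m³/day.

Flow is parallel to layering, so each bed carries its own Darcy discharge and the transmissivities add.
Σ(K_i·b_i) = 5.38×8.30 + 0.781×6.76 + 7.76×1.94 + 0.338×12.3 = 69.15 m²/day.
Hydraulic gradient i = (149.69 − 107.39) / 1140 = 42.3 / 1140 = 0.03711.
Q = Σ(K_i·b_i) · W · i = 69.15 × 206 × 0.03711 = 528.5 m³/day.

529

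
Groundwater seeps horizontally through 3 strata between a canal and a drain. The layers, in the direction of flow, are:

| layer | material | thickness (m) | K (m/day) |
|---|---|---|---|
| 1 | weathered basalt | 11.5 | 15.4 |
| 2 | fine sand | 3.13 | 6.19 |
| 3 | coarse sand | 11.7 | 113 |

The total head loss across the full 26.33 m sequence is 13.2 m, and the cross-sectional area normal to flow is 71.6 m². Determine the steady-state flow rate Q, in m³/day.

697

Flow is perpendicular to layering, so the layers act in series and the equivalent K is the thickness-weighted harmonic mean.
Total thickness L = 11.5 + 3.13 + 11.7 = 26.33 m.
Σ(b_i/K_i) = 11.5/15.4 + 3.13/6.19 + 11.7/113 = 1.356 d.
K_eq = L / Σ(b_i/K_i) = 26.33 / 1.356 = 19.42 m/day.
Q = K_eq · A · (Δh/L) = 19.42 × 71.6 × (13.2/26.33) = 697.0 m³/day.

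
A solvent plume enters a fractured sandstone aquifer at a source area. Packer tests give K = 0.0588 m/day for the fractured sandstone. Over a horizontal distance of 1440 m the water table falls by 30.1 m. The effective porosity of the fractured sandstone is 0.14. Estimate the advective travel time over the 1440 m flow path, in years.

449

Hydraulic gradient i = Δh / L = 30.1 / 1440 = 0.02090.
Darcy flux q = K · i = 0.05880 × 0.02090 = 0.001229 m/day.
Seepage velocity v = q / n_e = 0.001229 / 0.14 = 0.008779 m/day.
Travel time t = L / v = 1440 / 0.008779 = 1.640e+05 days = 449.1 years.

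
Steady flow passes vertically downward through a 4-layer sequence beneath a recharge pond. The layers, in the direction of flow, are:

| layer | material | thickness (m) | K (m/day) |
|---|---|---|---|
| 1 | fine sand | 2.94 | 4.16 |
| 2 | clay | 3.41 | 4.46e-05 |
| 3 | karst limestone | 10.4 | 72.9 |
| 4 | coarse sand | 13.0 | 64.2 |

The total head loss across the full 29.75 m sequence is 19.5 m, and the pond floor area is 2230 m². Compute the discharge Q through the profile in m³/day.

0.569

Flow is perpendicular to layering, so the layers act in series and the equivalent K is the thickness-weighted harmonic mean.
Total thickness L = 2.94 + 3.41 + 10.4 + 13.0 = 29.75 m.
Σ(b_i/K_i) = 2.94/4.16 + 3.41/4.46e-05 + 10.4/72.9 + 13.0/64.2 = 76458 d.
K_eq = L / Σ(b_i/K_i) = 29.75 / 76458 = 0.0003891 m/day.
Q = K_eq · A · (Δh/L) = 0.0003891 × 2230 × (19.5/29.75) = 0.5687 m³/day.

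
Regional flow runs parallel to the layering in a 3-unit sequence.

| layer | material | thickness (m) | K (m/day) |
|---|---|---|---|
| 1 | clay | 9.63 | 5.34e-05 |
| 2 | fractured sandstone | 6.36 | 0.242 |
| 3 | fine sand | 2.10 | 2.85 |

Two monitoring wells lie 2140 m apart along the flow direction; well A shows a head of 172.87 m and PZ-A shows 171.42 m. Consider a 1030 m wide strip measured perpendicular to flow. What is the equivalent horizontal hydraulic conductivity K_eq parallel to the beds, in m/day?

Flow is parallel to layering, so each bed carries its own Darcy discharge and the transmissivities add.
Σ(K_i·b_i) = 5.34e-05×9.63 + 0.242×6.36 + 2.85×2.10 = 7.525 m²/day.
Total thickness b = 18.09 m, so K_eq = Σ(K_i·b_i)/b = 0.4160 m/day.

0.416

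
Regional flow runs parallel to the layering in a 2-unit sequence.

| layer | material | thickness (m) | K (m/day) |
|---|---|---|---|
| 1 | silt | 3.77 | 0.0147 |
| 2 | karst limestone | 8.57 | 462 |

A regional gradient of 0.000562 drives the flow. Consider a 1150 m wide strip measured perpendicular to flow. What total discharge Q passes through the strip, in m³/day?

Flow is parallel to layering, so each bed carries its own Darcy discharge and the transmissivities add.
Σ(K_i·b_i) = 0.0147×3.77 + 462×8.57 = 3959 m²/day.
Hydraulic gradient i = 0.000562.
Q = Σ(K_i·b_i) · W · i = 3959 × 1150 × 0.0005620 = 2559 m³/day.

2560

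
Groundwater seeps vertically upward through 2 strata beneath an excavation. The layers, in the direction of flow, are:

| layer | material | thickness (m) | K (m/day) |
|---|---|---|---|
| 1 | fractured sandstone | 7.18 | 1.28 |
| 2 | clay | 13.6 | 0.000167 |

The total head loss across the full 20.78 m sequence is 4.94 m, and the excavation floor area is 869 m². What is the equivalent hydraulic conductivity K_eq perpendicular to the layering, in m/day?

Flow is perpendicular to layering, so the layers act in series and the equivalent K is the thickness-weighted harmonic mean.
Total thickness L = 7.18 + 13.6 = 20.78 m.
Σ(b_i/K_i) = 7.18/1.28 + 13.6/0.000167 = 81443 d.
K_eq = L / Σ(b_i/K_i) = 20.78 / 81443 = 0.0002551 m/day.

0.000255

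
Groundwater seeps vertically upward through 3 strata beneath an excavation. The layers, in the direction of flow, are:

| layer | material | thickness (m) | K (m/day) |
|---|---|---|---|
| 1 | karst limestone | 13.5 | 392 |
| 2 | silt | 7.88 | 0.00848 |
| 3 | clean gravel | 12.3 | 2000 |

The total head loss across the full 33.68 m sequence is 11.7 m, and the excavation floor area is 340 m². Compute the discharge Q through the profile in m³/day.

4.28

Flow is perpendicular to layering, so the layers act in series and the equivalent K is the thickness-weighted harmonic mean.
Total thickness L = 13.5 + 7.88 + 12.3 = 33.68 m.
Σ(b_i/K_i) = 13.5/392 + 7.88/0.00848 + 12.3/2000 = 929.3 d.
K_eq = L / Σ(b_i/K_i) = 33.68 / 929.3 = 0.03624 m/day.
Q = K_eq · A · (Δh/L) = 0.03624 × 340 × (11.7/33.68) = 4.281 m³/day.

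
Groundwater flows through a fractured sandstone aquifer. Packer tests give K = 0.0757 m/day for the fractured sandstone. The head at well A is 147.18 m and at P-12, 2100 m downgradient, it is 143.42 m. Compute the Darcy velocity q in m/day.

0.000136

Hydraulic gradient i = (147.18 − 143.42) / 2100 = 3.76 / 2100 = 0.001790.
Specific discharge q = K · i = 0.07570 × 0.001790 = 0.0001355 m/day.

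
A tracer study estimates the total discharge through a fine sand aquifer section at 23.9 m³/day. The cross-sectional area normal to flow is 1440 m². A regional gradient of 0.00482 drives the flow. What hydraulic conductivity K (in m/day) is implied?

3.44

Hydraulic gradient i = 0.00482.
From Q = K·A·i, K = Q / (A·i) = 23.9 / (1440 × 0.004820) = 3.443 m/day.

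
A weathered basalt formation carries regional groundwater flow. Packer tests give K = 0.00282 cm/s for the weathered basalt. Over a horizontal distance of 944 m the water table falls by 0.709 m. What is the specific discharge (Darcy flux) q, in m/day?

0.00183

Convert K: 0.00282 cm/s × 864 = 2.436 m/day.
Hydraulic gradient i = Δh / L = 0.709 / 944 = 0.0007511.
Specific discharge q = K · i = 2.436 × 0.0007511 = 0.001830 m/day.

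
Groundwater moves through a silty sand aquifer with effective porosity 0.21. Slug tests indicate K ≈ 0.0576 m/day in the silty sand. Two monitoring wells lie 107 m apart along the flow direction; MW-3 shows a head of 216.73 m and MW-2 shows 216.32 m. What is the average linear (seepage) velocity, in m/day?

Hydraulic gradient i = (216.73 − 216.32) / 107 = 0.41 / 107 = 0.003832.
Darcy flux q = K · i = 0.05760 × 0.003832 = 0.0002207 m/day.
Seepage velocity v = q / n_e = 0.0002207 / 0.21 = 0.001051 m/day.

0.00105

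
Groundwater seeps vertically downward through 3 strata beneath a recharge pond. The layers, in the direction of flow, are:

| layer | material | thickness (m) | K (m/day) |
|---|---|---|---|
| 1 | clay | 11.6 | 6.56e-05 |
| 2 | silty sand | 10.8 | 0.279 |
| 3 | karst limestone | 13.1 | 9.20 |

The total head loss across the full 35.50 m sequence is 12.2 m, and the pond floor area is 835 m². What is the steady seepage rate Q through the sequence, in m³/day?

0.0576

Flow is perpendicular to layering, so the layers act in series and the equivalent K is the thickness-weighted harmonic mean.
Total thickness L = 11.6 + 10.8 + 13.1 = 35.50 m.
Σ(b_i/K_i) = 11.6/6.56e-05 + 10.8/0.279 + 13.1/9.20 = 1.769e+05 d.
K_eq = L / Σ(b_i/K_i) = 35.50 / 1.769e+05 = 0.0002007 m/day.
Q = K_eq · A · (Δh/L) = 0.0002007 × 835 × (12.2/35.50) = 0.05760 m³/day.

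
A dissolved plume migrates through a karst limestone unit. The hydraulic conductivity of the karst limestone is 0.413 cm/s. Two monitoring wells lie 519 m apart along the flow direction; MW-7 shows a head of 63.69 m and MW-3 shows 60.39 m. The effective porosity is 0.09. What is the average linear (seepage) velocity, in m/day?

25.2

Convert K: 0.413 cm/s × 864 = 356.8 m/day.
Hydraulic gradient i = (63.69 − 60.39) / 519 = 3.3 / 519 = 0.006358.
Darcy flux q = K · i = 356.8 × 0.006358 = 2.269 m/day.
Seepage velocity v = q / n_e = 2.269 / 0.09 = 25.21 m/day.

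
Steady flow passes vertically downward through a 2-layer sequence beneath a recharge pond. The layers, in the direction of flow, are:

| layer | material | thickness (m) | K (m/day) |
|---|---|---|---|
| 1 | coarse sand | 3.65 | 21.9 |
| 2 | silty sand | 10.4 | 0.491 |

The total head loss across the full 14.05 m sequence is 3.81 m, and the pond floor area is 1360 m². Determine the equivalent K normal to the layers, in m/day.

0.658

Flow is perpendicular to layering, so the layers act in series and the equivalent K is the thickness-weighted harmonic mean.
Total thickness L = 3.65 + 10.4 = 14.05 m.
Σ(b_i/K_i) = 3.65/21.9 + 10.4/0.491 = 21.35 d.
K_eq = L / Σ(b_i/K_i) = 14.05 / 21.35 = 0.6581 m/day.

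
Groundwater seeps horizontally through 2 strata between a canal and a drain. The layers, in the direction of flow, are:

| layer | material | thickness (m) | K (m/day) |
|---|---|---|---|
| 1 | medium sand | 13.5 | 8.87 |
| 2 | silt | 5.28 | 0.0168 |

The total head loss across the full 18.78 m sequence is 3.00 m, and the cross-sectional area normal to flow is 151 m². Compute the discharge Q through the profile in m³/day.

1.43

Flow is perpendicular to layering, so the layers act in series and the equivalent K is the thickness-weighted harmonic mean.
Total thickness L = 13.5 + 5.28 = 18.78 m.
Σ(b_i/K_i) = 13.5/8.87 + 5.28/0.0168 = 315.8 d.
K_eq = L / Σ(b_i/K_i) = 18.78 / 315.8 = 0.05947 m/day.
Q = K_eq · A · (Δh/L) = 0.05947 × 151 × (3.00/18.78) = 1.434 m³/day.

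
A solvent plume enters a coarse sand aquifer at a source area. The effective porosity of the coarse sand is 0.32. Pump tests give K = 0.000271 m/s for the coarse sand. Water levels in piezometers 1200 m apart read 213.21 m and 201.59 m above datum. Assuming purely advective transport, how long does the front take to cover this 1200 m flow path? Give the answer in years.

4.64

Convert K: 0.000271 m/s × 86400 = 23.41 m/day.
Hydraulic gradient i = (213.21 − 201.59) / 1200 = 11.62 / 1200 = 0.009683.
Darcy flux q = K · i = 23.41 × 0.009683 = 0.2267 m/day.
Seepage velocity v = q / n_e = 0.2267 / 0.32 = 0.7085 m/day.
Travel time t = L / v = 1200 / 0.7085 = 1694 days = 4.637 years.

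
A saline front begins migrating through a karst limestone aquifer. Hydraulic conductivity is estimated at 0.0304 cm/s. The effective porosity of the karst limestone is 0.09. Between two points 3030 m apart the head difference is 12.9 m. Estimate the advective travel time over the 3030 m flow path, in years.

Convert K: 0.0304 cm/s × 864 = 26.27 m/day.
Hydraulic gradient i = Δh / L = 12.9 / 3030 = 0.004257.
Darcy flux q = K · i = 26.27 × 0.004257 = 0.1118 m/day.
Seepage velocity v = q / n_e = 0.1118 / 0.09 = 1.242 m/day.
Travel time t = L / v = 3030 / 1.242 = 2439 days = 6.677 years.

6.68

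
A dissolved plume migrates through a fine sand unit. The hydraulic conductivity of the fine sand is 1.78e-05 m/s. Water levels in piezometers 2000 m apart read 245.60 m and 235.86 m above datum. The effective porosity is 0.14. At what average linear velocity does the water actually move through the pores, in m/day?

0.0535

Convert K: 1.78e-05 m/s × 86400 = 1.538 m/day.
Hydraulic gradient i = (245.60 − 235.86) / 2000 = 9.74 / 2000 = 0.004870.
Darcy flux q = K · i = 1.538 × 0.004870 = 0.007490 m/day.
Seepage velocity v = q / n_e = 0.007490 / 0.14 = 0.05350 m/day.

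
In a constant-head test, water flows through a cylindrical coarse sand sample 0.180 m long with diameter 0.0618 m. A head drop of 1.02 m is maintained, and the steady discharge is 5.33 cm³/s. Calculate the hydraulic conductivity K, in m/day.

Cross-sectional area A = π·(d/2)² = π × (0.0618/2)² = 0.003000 m².
Convert discharge: 5.33 cm³/s = 5.330e-06 m³/s.
Darcy's law rearranged: K = Q·L / (A·Δh) = 5.330e-06 × 0.180 / (0.003000 × 1.02) = 0.0003136 m/s = 27.09 m/day.

27.1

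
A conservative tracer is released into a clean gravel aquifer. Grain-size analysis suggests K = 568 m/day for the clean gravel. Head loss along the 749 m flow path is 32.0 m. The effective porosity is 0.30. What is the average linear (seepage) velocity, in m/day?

80.9

Hydraulic gradient i = Δh / L = 32.0 / 749 = 0.04272.
Darcy flux q = K · i = 568.0 × 0.04272 = 24.27 m/day.
Seepage velocity v = q / n_e = 24.27 / 0.30 = 80.89 m/day.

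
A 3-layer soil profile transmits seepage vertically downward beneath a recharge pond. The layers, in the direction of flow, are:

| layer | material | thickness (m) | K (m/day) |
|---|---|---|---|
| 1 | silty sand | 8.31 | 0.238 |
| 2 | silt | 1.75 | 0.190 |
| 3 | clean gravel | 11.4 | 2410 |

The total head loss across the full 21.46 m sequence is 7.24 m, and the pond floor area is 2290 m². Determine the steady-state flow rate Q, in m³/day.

376

Flow is perpendicular to layering, so the layers act in series and the equivalent K is the thickness-weighted harmonic mean.
Total thickness L = 8.31 + 1.75 + 11.4 = 21.46 m.
Σ(b_i/K_i) = 8.31/0.238 + 1.75/0.190 + 11.4/2410 = 44.13 d.
K_eq = L / Σ(b_i/K_i) = 21.46 / 44.13 = 0.4863 m/day.
Q = K_eq · A · (Δh/L) = 0.4863 × 2290 × (7.24/21.46) = 375.7 m³/day.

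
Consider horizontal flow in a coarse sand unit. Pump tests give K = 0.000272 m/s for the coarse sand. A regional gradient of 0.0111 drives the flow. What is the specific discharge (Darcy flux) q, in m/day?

Convert K: 0.000272 m/s × 86400 = 23.50 m/day.
Hydraulic gradient i = 0.0111.
Specific discharge q = K · i = 23.50 × 0.01110 = 0.2609 m/day.

0.261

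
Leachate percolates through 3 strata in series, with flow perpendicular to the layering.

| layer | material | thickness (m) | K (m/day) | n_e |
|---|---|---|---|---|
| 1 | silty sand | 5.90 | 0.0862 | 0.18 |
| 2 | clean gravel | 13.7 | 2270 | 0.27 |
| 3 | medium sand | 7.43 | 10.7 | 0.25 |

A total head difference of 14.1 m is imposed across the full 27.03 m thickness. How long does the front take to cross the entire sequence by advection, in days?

32.5

With flow normal to the layers, continuity requires the same specific discharge q through every layer.
Σ(b_i/K_i) = 5.90/0.0862 + 13.7/2270 + 7.43/10.7 = 69.15 d.
q = Δh / Σ(b_i/K_i) = 14.1 / 69.15 = 0.2039 m/day.
In each layer the seepage velocity is v_i = q/n_i, so the layer transit time is t_i = b_i·n_i / q:
  layer 1 (silty sand): t_1 = 5.90 × 0.18 / 0.2039 = 5.208 d
  layer 2 (clean gravel): t_2 = 13.7 × 0.27 / 0.2039 = 18.14 d
  layer 3 (medium sand): t_3 = 7.43 × 0.25 / 0.2039 = 9.109 d
Total t = Σ t_i = 32.46 days.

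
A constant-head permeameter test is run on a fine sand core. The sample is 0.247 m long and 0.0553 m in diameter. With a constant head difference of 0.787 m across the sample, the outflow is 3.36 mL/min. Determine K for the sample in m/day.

0.632

Cross-sectional area A = π·(d/2)² = π × (0.0553/2)² = 0.002402 m².
Convert discharge: 3.36 mL/min = 5.600e-08 m³/s.
Darcy's law rearranged: K = Q·L / (A·Δh) = 5.600e-08 × 0.247 / (0.002402 × 0.787) = 7.318e-06 m/s = 0.6322 m/day.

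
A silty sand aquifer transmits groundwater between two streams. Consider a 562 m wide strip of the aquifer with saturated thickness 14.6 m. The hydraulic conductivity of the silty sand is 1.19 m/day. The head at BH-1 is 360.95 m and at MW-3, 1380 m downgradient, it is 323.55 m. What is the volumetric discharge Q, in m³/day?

265

Cross-sectional area A = 562 × 14.6 = 8205 m².
Hydraulic gradient i = (360.95 − 323.55) / 1380 = 37.4 / 1380 = 0.02710.
Darcy's law: Q = K · A · i = 1.190 × 8205 × 0.02710 = 264.6 m³/day.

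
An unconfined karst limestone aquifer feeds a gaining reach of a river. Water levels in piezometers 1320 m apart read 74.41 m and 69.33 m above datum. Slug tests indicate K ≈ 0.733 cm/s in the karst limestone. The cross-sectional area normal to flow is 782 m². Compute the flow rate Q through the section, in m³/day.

1910

Convert K: 0.733 cm/s × 864 = 633.3 m/day.
Hydraulic gradient i = (74.41 − 69.33) / 1320 = 5.08 / 1320 = 0.003848.
Darcy's law: Q = K · A · i = 633.3 × 782.0 × 0.003848 = 1906 m³/day.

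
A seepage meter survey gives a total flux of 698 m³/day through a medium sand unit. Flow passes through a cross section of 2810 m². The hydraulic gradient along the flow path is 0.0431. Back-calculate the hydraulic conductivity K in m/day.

5.76

Hydraulic gradient i = 0.0431.
From Q = K·A·i, K = Q / (A·i) = 698 / (2810 × 0.04310) = 5.763 m/day.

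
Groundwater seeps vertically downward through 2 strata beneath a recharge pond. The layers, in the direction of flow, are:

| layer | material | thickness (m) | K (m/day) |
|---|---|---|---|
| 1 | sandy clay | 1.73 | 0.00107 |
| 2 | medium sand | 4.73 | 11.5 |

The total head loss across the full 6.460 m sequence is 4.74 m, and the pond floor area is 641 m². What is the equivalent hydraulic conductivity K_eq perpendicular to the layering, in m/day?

Flow is perpendicular to layering, so the layers act in series and the equivalent K is the thickness-weighted harmonic mean.
Total thickness L = 1.73 + 4.73 = 6.460 m.
Σ(b_i/K_i) = 1.73/0.00107 + 4.73/11.5 = 1617 d.
K_eq = L / Σ(b_i/K_i) = 6.460 / 1617 = 0.003994 m/day.

0.00399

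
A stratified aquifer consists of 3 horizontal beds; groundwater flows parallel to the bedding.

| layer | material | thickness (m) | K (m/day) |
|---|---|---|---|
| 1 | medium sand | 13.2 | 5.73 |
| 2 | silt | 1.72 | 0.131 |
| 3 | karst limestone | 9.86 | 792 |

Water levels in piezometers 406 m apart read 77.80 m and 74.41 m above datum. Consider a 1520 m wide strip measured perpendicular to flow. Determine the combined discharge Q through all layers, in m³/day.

100000

Flow is parallel to layering, so each bed carries its own Darcy discharge and the transmissivities add.
Σ(K_i·b_i) = 5.73×13.2 + 0.131×1.72 + 792×9.86 = 7885 m²/day.
Hydraulic gradient i = (77.80 − 74.41) / 406 = 3.39 / 406 = 0.008350.
Q = Σ(K_i·b_i) · W · i = 7885 × 1520 × 0.008350 = 1.001e+05 m³/day.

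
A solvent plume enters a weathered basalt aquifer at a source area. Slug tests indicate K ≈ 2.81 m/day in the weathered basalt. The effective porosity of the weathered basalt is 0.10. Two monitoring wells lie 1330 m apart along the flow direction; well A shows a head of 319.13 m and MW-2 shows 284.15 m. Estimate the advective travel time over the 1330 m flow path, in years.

Hydraulic gradient i = (319.13 − 284.15) / 1330 = 34.98 / 1330 = 0.02630.
Darcy flux q = K · i = 2.810 × 0.02630 = 0.07391 m/day.
Seepage velocity v = q / n_e = 0.07391 / 0.10 = 0.7391 m/day.
Travel time t = L / v = 1330 / 0.7391 = 1800 days = 4.927 years.

4.93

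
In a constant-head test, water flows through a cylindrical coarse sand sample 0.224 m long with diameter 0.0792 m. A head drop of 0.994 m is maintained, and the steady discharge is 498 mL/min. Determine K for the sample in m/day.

Cross-sectional area A = π·(d/2)² = π × (0.0792/2)² = 0.004927 m².
Convert discharge: 498 mL/min = 8.300e-06 m³/s.
Darcy's law rearranged: K = Q·L / (A·Δh) = 8.300e-06 × 0.224 / (0.004927 × 0.994) = 0.0003797 m/s = 32.80 m/day.

32.8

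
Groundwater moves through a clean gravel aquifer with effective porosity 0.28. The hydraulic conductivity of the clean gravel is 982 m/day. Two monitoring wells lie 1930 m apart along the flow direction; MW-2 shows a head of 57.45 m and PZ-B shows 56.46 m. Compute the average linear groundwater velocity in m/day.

Hydraulic gradient i = (57.45 − 56.46) / 1930 = 0.99 / 1930 = 0.0005130.
Darcy flux q = K · i = 982.0 × 0.0005130 = 0.5037 m/day.
Seepage velocity v = q / n_e = 0.5037 / 0.28 = 1.799 m/day.

1.80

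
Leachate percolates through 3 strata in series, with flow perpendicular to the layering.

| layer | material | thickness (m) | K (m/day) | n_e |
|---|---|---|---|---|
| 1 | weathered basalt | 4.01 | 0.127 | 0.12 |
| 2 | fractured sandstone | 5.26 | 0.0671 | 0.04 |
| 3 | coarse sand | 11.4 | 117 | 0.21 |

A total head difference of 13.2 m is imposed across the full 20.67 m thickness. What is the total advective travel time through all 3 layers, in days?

With flow normal to the layers, continuity requires the same specific discharge q through every layer.
Σ(b_i/K_i) = 4.01/0.127 + 5.26/0.0671 + 11.4/117 = 110.1 d.
q = Δh / Σ(b_i/K_i) = 13.2 / 110.1 = 0.1199 m/day.
In each layer the seepage velocity is v_i = q/n_i, so the layer transit time is t_i = b_i·n_i / q:
  layer 1 (weathered basalt): t_1 = 4.01 × 0.12 / 0.1199 = 4.012 d
  layer 2 (fractured sandstone): t_2 = 5.26 × 0.04 / 0.1199 = 1.754 d
  layer 3 (coarse sand): t_3 = 11.4 × 0.21 / 0.1199 = 19.96 d
Total t = Σ t_i = 25.73 days.

25.7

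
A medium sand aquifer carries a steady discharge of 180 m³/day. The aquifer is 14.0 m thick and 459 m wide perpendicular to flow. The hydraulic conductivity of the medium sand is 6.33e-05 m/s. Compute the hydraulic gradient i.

0.00512

Convert K: 6.33e-05 m/s × 86400 = 5.469 m/day.
Cross-sectional area A = 459 × 14.0 = 6426 m².
From Q = K·A·i, i = Q / (K·A) = 180 / (5.469 × 6426) = 0.005122.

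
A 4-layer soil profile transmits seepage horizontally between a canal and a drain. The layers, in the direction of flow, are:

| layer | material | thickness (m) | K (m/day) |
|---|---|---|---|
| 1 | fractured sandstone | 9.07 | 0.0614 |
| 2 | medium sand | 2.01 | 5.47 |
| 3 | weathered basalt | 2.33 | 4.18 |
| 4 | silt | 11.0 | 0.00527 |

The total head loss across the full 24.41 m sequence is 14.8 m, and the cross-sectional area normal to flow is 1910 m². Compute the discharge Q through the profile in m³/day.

12.6

Flow is perpendicular to layering, so the layers act in series and the equivalent K is the thickness-weighted harmonic mean.
Total thickness L = 9.07 + 2.01 + 2.33 + 11.0 = 24.41 m.
Σ(b_i/K_i) = 9.07/0.0614 + 2.01/5.47 + 2.33/4.18 + 11.0/0.00527 = 2236 d.
K_eq = L / Σ(b_i/K_i) = 24.41 / 2236 = 0.01092 m/day.
Q = K_eq · A · (Δh/L) = 0.01092 × 1910 × (14.8/24.41) = 12.64 m³/day.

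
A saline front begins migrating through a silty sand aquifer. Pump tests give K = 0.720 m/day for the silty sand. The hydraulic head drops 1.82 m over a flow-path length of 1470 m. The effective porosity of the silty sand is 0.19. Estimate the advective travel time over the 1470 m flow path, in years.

Hydraulic gradient i = Δh / L = 1.82 / 1470 = 0.001238.
Darcy flux q = K · i = 0.7200 × 0.001238 = 0.0008914 m/day.
Seepage velocity v = q / n_e = 0.0008914 / 0.19 = 0.004692 m/day.
Travel time t = L / v = 1470 / 0.004692 = 3.133e+05 days = 857.8 years.

858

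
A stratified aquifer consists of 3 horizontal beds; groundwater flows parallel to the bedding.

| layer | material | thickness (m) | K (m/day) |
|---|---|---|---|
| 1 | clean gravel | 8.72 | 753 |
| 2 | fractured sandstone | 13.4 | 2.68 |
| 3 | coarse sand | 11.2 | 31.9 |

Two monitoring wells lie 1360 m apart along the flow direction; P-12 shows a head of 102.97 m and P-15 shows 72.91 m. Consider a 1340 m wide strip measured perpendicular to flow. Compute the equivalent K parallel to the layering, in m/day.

Flow is parallel to layering, so each bed carries its own Darcy discharge and the transmissivities add.
Σ(K_i·b_i) = 753×8.72 + 2.68×13.4 + 31.9×11.2 = 6959 m²/day.
Total thickness b = 33.32 m, so K_eq = Σ(K_i·b_i)/b = 208.9 m/day.

209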